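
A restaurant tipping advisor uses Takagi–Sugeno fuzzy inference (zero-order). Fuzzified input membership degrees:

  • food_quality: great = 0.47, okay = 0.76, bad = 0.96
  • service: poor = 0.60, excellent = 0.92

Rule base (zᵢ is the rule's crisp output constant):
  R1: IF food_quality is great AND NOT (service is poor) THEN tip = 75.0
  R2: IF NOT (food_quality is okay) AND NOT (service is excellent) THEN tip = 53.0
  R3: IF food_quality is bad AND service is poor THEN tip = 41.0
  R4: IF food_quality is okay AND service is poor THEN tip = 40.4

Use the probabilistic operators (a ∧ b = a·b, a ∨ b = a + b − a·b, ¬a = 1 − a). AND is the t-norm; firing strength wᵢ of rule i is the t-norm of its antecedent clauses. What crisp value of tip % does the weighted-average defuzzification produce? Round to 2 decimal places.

R1 (z=75.0): great=0.47, ¬poor=1−0.60=0.40; AND[a·b] → w = 0.1880
R2 (z=53.0): ¬okay=1−0.76=0.24, ¬excellent=1−0.92=0.08; AND[a·b] → w = 0.0192
R3 (z=41.0): bad=0.96, poor=0.60; AND[a·b] → w = 0.5760
R4 (z=40.4): okay=0.76, poor=0.60; AND[a·b] → w = 0.4560
Weighted average = (0.1880·75.0 + 0.0192·53.0 + 0.5760·41.0 + 0.4560·40.4) / (0.1880 + 0.0192 + 0.5760 + 0.4560)
  = 57.1560 / 1.2392 = 46.12

46.12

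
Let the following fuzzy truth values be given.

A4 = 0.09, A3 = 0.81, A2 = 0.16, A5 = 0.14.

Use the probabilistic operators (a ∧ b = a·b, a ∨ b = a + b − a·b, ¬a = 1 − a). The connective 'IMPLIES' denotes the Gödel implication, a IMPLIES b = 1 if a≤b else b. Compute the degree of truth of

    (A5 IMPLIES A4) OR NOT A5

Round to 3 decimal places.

0.873

A5 IMPLIES A4  [Gödel: 1 if a≤b else b] with a=0.1400, b=0.0900 → 0.0900
NOT A5 = 1 − 0.1400 = 0.8600
(A5 IMPLIES A4) OR NOT A5 = a + b − a·b on (0.0900, 0.8600) = 0.8726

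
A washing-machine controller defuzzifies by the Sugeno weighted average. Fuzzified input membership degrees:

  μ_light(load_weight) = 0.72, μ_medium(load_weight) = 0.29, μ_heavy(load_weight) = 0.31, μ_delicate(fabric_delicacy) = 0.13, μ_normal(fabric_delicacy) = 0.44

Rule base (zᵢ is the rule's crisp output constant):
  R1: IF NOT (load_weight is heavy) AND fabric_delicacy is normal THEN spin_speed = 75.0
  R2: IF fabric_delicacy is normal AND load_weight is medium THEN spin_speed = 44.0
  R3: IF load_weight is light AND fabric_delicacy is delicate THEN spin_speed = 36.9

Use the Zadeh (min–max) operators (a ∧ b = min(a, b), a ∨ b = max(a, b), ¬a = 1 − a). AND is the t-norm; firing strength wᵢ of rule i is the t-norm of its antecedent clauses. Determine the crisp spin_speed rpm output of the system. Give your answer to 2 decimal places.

58.79

R1 (z=75.0): ¬heavy=1−0.31=0.69, normal=0.44; AND[min(a, b)] → w = 0.44
R2 (z=44.0): normal=0.44, medium=0.29; AND[min(a, b)] → w = 0.29
R3 (z=36.9): light=0.72, delicate=0.13; AND[min(a, b)] → w = 0.13
Weighted average = (0.44·75.0 + 0.29·44.0 + 0.13·36.9) / (0.44 + 0.29 + 0.13)
  = 50.5570 / 0.8600 = 58.79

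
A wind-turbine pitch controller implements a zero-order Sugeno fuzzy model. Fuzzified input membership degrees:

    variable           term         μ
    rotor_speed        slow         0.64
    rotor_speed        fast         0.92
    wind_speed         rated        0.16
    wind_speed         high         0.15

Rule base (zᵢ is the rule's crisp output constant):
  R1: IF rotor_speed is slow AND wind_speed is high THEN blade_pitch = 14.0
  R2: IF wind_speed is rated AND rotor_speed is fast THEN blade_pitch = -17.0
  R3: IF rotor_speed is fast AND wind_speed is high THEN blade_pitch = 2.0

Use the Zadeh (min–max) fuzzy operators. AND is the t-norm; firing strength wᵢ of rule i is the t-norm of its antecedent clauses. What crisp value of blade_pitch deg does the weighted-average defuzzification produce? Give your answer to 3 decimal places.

R1 (z=14.0): slow=0.64, high=0.15; AND[min(a, b)] → w = 0.15
R2 (z=-17.0): rated=0.16, fast=0.92; AND[min(a, b)] → w = 0.16
R3 (z=2.0): fast=0.92, high=0.15; AND[min(a, b)] → w = 0.15
Weighted average = (0.15·14.0 + 0.16·-17.0 + 0.15·2.0) / (0.15 + 0.16 + 0.15)
  = -0.3200 / 0.4600 = -0.696

-0.696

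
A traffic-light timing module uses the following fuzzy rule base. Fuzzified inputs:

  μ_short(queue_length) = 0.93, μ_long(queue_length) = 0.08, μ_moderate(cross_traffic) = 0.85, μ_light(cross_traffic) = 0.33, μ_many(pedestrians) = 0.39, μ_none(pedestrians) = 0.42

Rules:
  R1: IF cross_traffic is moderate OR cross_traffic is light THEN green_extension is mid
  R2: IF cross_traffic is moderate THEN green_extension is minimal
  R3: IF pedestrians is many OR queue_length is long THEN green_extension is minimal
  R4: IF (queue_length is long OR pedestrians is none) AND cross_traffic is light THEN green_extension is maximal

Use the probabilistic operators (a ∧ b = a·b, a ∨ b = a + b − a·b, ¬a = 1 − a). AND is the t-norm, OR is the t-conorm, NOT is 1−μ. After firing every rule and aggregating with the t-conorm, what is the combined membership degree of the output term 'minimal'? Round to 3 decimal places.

0.916

R1: moderate=0.85, light=0.33; OR[a + b − a·b] → w = 0.8995
R2: moderate=0.85 → w = 0.8500
R3: many=0.39, long=0.08; OR[a + b − a·b] → w = 0.4388
R4: (long=0.08 OR none=0.42) = 0.4664; AND[a·b] with light=0.33 → w = 0.1539
Rules with consequent 'minimal': {R2, R3} → strengths 0.8500, 0.4388
Aggregate via t-conorm [a + b − a·b]: 0.9158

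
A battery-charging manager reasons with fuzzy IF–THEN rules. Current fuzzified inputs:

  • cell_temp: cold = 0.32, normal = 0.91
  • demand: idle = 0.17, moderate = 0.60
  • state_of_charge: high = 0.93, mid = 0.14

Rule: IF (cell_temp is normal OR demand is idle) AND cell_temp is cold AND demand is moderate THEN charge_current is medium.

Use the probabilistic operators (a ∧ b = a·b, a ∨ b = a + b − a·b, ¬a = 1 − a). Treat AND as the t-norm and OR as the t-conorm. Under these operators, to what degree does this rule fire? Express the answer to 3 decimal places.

firing strength: (normal=0.91 OR idle=0.17) = 0.9253; AND[a·b] with cold=0.32, moderate=0.60 → w = 0.1777

0.178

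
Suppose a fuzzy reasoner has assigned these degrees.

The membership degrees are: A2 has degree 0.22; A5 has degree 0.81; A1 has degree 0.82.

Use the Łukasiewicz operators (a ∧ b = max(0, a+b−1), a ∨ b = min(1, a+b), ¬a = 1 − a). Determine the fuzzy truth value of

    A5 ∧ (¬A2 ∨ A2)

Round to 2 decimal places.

¬A2 = 1 − 0.22 = 0.78
¬A2 ∨ A2 = min(1, a+b) on (0.78, 0.22) = 1.00
A5 ∧ (¬A2 ∨ A2) = max(0, a+b−1) on (0.81, 1.00) = 0.81

0.81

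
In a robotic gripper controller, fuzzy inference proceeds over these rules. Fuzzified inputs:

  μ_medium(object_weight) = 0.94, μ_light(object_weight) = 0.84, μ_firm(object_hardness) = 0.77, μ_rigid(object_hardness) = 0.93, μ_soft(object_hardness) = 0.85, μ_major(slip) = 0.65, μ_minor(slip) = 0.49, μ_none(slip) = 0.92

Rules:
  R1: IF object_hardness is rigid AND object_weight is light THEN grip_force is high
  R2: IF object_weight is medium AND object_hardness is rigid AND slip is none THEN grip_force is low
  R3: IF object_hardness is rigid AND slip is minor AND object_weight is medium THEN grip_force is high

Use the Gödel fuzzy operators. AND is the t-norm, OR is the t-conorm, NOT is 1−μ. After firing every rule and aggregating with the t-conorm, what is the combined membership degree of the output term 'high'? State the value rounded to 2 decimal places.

0.84

R1: rigid=0.93, light=0.84; AND[min(a, b)] → w = 0.84
R2: medium=0.94, rigid=0.93, none=0.92; AND[min(a, b)] → w = 0.92
R3: rigid=0.93, minor=0.49, medium=0.94; AND[min(a, b)] → w = 0.49
Rules with consequent 'high': {R1, R3} → strengths 0.84, 0.49
Aggregate via t-conorm [max(a, b)]: 0.84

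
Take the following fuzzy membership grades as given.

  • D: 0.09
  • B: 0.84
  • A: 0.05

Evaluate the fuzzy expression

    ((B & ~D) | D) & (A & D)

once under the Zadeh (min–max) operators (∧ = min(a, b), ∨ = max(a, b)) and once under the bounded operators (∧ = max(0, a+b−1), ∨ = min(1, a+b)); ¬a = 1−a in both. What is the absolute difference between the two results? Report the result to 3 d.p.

Under Zadeh (min–max):
  ~D = 1 − 0.09 = 0.91
  B & ~D = min(a, b) on (0.84, 0.91) = 0.84
  (B & ~D) | D = max(a, b) on (0.84, 0.09) = 0.84
  A & D = min(a, b) on (0.05, 0.09) = 0.05
  ((B & ~D) | D) & (A & D) = min(a, b) on (0.84, 0.05) = 0.05
  → value = 0.0500
Under bounded:
  ~D = 1 − 0.09 = 0.91
  B & ~D = max(0, a+b−1) on (0.84, 0.91) = 0.75
  (B & ~D) | D = min(1, a+b) on (0.75, 0.09) = 0.84
  A & D = max(0, a+b−1) on (0.05, 0.09) = 0.00
  ((B & ~D) | D) & (A & D) = max(0, a+b−1) on (0.84, 0.00) = 0.00
  → value = 0.0000
|0.0500 − 0.0000| = 0.050

0.050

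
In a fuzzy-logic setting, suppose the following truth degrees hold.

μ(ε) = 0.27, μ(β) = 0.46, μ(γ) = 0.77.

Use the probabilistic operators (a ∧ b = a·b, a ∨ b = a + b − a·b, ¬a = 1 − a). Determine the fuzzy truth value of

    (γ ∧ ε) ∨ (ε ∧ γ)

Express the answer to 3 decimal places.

γ ∧ ε = a·b on (0.7700, 0.2700) = 0.2079
ε ∧ γ = a·b on (0.2700, 0.7700) = 0.2079
(γ ∧ ε) ∨ (ε ∧ γ) = a + b − a·b on (0.2079, 0.2079) = 0.3726

0.373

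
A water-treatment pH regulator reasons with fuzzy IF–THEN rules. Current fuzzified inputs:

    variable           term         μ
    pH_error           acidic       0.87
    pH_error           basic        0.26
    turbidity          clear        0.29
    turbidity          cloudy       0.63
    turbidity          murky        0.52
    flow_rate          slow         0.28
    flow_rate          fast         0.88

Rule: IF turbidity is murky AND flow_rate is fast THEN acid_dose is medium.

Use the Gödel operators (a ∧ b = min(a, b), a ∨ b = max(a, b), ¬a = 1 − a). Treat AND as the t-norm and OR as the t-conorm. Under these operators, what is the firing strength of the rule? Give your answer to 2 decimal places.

firing strength: murky=0.52, fast=0.88; AND[min(a, b)] → w = 0.52

0.52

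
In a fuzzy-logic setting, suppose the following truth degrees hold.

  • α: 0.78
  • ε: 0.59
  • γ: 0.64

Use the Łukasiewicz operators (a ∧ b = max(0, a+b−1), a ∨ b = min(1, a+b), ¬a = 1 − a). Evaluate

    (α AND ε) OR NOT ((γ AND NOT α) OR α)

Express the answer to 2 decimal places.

0.59

α AND ε = max(0, a+b−1) on (0.78, 0.59) = 0.37
NOT α = 1 − 0.78 = 0.22
γ AND NOT α = max(0, a+b−1) on (0.64, 0.22) = 0.00
(γ AND NOT α) OR α = min(1, a+b) on (0.00, 0.78) = 0.78
NOT ((γ AND NOT α) OR α) = 1 − 0.78 = 0.22
(α AND ε) OR NOT ((γ AND NOT α) OR α) = min(1, a+b) on (0.37, 0.22) = 0.59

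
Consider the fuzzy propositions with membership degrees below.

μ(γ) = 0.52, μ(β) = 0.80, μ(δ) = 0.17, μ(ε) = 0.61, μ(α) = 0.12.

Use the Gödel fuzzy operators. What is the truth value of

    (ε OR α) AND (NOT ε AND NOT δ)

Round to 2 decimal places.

ε OR α = max(a, b) on (0.61, 0.12) = 0.61
NOT ε = 1 − 0.61 = 0.39
NOT δ = 1 − 0.17 = 0.83
NOT ε AND NOT δ = min(a, b) on (0.39, 0.83) = 0.39
(ε OR α) AND (NOT ε AND NOT δ) = min(a, b) on (0.61, 0.39) = 0.39

0.39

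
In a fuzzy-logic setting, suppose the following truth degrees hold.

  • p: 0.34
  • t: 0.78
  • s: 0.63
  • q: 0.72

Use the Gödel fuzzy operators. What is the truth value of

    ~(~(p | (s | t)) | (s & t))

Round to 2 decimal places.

s | t = max(a, b) on (0.63, 0.78) = 0.78
p | (s | t) = max(a, b) on (0.34, 0.78) = 0.78
~(p | (s | t)) = 1 − 0.78 = 0.22
s & t = min(a, b) on (0.63, 0.78) = 0.63
~(p | (s | t)) | (s & t) = max(a, b) on (0.22, 0.63) = 0.63
~(~(p | (s | t)) | (s & t)) = 1 − 0.63 = 0.37

0.37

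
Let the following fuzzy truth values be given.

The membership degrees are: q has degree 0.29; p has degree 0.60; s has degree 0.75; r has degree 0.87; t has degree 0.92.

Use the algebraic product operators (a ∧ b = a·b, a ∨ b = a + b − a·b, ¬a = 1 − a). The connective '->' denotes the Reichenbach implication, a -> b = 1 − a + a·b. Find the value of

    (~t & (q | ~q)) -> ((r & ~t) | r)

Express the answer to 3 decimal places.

~t = 1 − 0.9200 = 0.0800
~q = 1 − 0.2900 = 0.7100
q | ~q = a + b − a·b on (0.2900, 0.7100) = 0.7941
~t & (q | ~q) = a·b on (0.0800, 0.7941) = 0.0635
~t = 1 − 0.9200 = 0.0800
r & ~t = a·b on (0.8700, 0.0800) = 0.0696
(r & ~t) | r = a + b − a·b on (0.0696, 0.8700) = 0.8790
(~t & (q | ~q)) -> ((r & ~t) | r)  [Reichenbach: 1 − a + a·b] with a=0.0635, b=0.8790 → 0.9923

0.992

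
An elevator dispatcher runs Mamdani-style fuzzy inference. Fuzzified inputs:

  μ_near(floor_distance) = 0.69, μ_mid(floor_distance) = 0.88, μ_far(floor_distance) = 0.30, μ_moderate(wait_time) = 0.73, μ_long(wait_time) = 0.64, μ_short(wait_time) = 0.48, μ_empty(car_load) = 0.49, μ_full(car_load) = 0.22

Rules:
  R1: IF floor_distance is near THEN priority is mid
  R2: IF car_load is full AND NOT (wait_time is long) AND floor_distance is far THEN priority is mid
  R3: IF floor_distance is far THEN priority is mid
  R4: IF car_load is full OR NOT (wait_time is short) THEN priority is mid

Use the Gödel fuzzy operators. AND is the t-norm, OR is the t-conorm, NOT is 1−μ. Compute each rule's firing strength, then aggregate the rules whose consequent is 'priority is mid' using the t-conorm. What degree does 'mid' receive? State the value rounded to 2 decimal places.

0.69

R1: near=0.69 → w = 0.69
R2: full=0.22, ¬long=1−0.64=0.36, far=0.30; AND[min(a, b)] → w = 0.22
R3: far=0.30 → w = 0.30
R4: full=0.22, ¬short=1−0.48=0.52; OR[max(a, b)] → w = 0.52
Rules with consequent 'mid': {R1, R2, R3, R4} → strengths 0.69, 0.22, 0.30, 0.52
Aggregate via t-conorm [max(a, b)]: 0.69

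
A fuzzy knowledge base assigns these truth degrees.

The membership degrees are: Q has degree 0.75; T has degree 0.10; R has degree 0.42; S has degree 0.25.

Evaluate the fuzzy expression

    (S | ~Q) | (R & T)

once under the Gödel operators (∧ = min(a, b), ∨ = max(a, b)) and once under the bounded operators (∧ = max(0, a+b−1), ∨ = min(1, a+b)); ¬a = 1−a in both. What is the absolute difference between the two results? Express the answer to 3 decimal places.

Under Gödel:
  ~Q = 1 − 0.75 = 0.25
  S | ~Q = max(a, b) on (0.25, 0.25) = 0.25
  R & T = min(a, b) on (0.42, 0.10) = 0.10
  (S | ~Q) | (R & T) = max(a, b) on (0.25, 0.10) = 0.25
  → value = 0.2500
Under bounded:
  ~Q = 1 − 0.75 = 0.25
  S | ~Q = min(1, a+b) on (0.25, 0.25) = 0.50
  R & T = max(0, a+b−1) on (0.42, 0.10) = 0.00
  (S | ~Q) | (R & T) = min(1, a+b) on (0.50, 0.00) = 0.50
  → value = 0.5000
|0.2500 − 0.5000| = 0.250

0.250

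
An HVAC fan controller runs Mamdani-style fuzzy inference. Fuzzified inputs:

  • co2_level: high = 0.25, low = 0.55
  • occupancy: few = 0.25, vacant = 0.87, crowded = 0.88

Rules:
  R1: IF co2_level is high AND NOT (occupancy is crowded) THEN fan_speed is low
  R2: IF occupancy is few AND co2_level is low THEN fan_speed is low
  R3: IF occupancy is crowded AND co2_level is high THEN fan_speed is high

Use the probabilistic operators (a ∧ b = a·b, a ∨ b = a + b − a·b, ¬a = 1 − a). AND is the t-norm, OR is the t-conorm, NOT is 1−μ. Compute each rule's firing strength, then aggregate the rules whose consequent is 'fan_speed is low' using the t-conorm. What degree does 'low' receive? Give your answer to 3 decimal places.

R1: high=0.25, ¬crowded=1−0.88=0.12; AND[a·b] → w = 0.0300
R2: few=0.25, low=0.55; AND[a·b] → w = 0.1375
R3: crowded=0.88, high=0.25; AND[a·b] → w = 0.2200
Rules with consequent 'low': {R1, R2} → strengths 0.0300, 0.1375
Aggregate via t-conorm [a + b − a·b]: 0.1634

0.163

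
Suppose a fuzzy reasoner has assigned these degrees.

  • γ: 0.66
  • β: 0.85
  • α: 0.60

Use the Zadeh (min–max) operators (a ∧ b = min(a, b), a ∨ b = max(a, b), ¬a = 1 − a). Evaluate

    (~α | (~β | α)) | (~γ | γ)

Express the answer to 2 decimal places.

0.66

~α = 1 − 0.60 = 0.40
~β = 1 − 0.85 = 0.15
~β | α = max(a, b) on (0.15, 0.60) = 0.60
~α | (~β | α) = max(a, b) on (0.40, 0.60) = 0.60
~γ = 1 − 0.66 = 0.34
~γ | γ = max(a, b) on (0.34, 0.66) = 0.66
(~α | (~β | α)) | (~γ | γ) = max(a, b) on (0.60, 0.66) = 0.66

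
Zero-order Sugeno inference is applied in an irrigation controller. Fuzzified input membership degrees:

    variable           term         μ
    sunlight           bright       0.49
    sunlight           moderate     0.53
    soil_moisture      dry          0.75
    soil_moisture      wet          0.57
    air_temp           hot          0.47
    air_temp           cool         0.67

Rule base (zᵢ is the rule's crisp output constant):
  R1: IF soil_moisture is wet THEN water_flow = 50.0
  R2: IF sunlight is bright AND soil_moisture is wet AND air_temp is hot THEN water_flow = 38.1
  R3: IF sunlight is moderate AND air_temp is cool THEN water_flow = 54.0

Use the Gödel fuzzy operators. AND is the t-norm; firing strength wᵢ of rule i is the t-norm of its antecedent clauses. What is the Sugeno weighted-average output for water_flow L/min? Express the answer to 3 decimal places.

R1 (z=50.0): wet=0.57 → w = 0.57
R2 (z=38.1): bright=0.49, wet=0.57, hot=0.47; AND[min(a, b)] → w = 0.47
R3 (z=54.0): moderate=0.53, cool=0.67; AND[min(a, b)] → w = 0.53
Weighted average = (0.57·50.0 + 0.47·38.1 + 0.53·54.0) / (0.57 + 0.47 + 0.53)
  = 75.0270 / 1.5700 = 47.788

47.788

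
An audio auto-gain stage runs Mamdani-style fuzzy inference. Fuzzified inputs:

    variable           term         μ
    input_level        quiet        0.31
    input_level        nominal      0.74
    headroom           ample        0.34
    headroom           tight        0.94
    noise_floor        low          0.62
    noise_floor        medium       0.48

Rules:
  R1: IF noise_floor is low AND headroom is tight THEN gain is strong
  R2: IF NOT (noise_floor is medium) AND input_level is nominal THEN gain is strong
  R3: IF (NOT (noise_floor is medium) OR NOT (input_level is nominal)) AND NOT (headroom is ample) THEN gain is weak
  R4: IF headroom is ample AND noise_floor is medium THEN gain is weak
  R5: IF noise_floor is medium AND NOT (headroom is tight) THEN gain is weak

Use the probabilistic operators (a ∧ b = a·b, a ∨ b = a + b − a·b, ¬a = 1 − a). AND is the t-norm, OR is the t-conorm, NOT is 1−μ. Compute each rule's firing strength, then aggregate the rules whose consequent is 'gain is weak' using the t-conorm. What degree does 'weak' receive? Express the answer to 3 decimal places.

0.533

R1: low=0.62, tight=0.94; AND[a·b] → w = 0.5828
R2: ¬medium=1−0.48=0.52, nominal=0.74; AND[a·b] → w = 0.3848
R3: (¬medium=1−0.48=0.52 OR ¬nominal=1−0.74=0.26) = 0.6448; AND[a·b] with ¬ample=1−0.34=0.66 → w = 0.4256
R4: ample=0.34, medium=0.48; AND[a·b] → w = 0.1632
R5: medium=0.48, ¬tight=1−0.94=0.06; AND[a·b] → w = 0.0288
Rules with consequent 'weak': {R3, R4, R5} → strengths 0.4256, 0.1632, 0.0288
Aggregate via t-conorm [a + b − a·b]: 0.5332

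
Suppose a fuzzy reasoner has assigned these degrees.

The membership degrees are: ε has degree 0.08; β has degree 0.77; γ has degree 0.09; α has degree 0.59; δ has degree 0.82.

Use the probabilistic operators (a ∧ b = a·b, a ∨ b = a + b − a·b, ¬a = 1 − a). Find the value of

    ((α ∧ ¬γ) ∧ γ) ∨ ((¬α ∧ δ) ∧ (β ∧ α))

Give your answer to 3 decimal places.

¬γ = 1 − 0.0900 = 0.9100
α ∧ ¬γ = a·b on (0.5900, 0.9100) = 0.5369
(α ∧ ¬γ) ∧ γ = a·b on (0.5369, 0.0900) = 0.0483
¬α = 1 − 0.5900 = 0.4100
¬α ∧ δ = a·b on (0.4100, 0.8200) = 0.3362
β ∧ α = a·b on (0.7700, 0.5900) = 0.4543
(¬α ∧ δ) ∧ (β ∧ α) = a·b on (0.3362, 0.4543) = 0.1527
((α ∧ ¬γ) ∧ γ) ∨ ((¬α ∧ δ) ∧ (β ∧ α)) = a + b − a·b on (0.0483, 0.1527) = 0.1937

0.194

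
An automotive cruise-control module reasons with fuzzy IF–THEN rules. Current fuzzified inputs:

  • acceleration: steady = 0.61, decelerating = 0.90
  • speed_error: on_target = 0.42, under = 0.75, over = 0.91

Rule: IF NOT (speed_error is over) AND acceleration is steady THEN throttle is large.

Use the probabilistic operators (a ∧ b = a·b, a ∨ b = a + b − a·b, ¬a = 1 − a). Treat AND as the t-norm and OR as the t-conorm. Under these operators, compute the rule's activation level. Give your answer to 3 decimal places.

firing strength: ¬over=1−0.91=0.09, steady=0.61; AND[a·b] → w = 0.0549

0.055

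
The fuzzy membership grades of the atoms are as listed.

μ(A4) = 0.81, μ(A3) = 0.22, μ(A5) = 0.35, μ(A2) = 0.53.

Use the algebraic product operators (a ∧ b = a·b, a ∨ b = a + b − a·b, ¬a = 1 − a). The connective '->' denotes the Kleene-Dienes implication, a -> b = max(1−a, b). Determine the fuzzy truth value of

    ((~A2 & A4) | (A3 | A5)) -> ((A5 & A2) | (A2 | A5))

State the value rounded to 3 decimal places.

~A2 = 1 − 0.5300 = 0.4700
~A2 & A4 = a·b on (0.4700, 0.8100) = 0.3807
A3 | A5 = a + b − a·b on (0.2200, 0.3500) = 0.4930
(~A2 & A4) | (A3 | A5) = a + b − a·b on (0.3807, 0.4930) = 0.6860
A5 & A2 = a·b on (0.3500, 0.5300) = 0.1855
A2 | A5 = a + b − a·b on (0.5300, 0.3500) = 0.6945
(A5 & A2) | (A2 | A5) = a + b − a·b on (0.1855, 0.6945) = 0.7512
((~A2 & A4) | (A3 | A5)) -> ((A5 & A2) | (A2 | A5))  [Kleene-Dienes: max(1−a, b)] with a=0.6860, b=0.7512 → 0.7512

0.751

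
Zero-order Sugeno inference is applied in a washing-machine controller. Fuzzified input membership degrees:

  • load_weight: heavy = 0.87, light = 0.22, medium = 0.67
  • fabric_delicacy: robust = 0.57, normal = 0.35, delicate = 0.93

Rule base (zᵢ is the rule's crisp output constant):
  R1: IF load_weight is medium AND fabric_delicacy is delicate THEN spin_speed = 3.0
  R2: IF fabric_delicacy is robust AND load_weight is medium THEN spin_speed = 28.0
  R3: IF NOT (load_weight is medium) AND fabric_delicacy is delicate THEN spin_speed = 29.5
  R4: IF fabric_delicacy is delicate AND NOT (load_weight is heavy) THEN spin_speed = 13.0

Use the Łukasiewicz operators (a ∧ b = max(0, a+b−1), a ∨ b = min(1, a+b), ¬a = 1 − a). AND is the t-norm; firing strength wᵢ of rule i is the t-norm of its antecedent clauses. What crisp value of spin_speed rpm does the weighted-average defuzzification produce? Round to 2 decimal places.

14.63

R1 (z=3.0): medium=0.67, delicate=0.93; AND[max(0, a+b−1)] → w = 0.60
R2 (z=28.0): robust=0.57, medium=0.67; AND[max(0, a+b−1)] → w = 0.24
R3 (z=29.5): ¬medium=1−0.67=0.33, delicate=0.93; AND[max(0, a+b−1)] → w = 0.26
R4 (z=13.0): delicate=0.93, ¬heavy=1−0.87=0.13; AND[max(0, a+b−1)] → w = 0.06
Weighted average = (0.60·3.0 + 0.24·28.0 + 0.26·29.5 + 0.06·13.0) / (0.60 + 0.24 + 0.26 + 0.06)
  = 16.9700 / 1.1600 = 14.63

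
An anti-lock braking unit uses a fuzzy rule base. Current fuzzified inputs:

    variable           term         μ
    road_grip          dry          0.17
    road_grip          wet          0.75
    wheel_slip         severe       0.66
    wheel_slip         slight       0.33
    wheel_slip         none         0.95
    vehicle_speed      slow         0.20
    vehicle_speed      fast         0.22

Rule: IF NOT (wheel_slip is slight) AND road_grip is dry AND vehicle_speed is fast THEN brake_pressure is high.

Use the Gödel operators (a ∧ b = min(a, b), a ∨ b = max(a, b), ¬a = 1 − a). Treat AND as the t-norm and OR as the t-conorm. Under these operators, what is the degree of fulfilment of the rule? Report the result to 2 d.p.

0.17

firing strength: ¬slight=1−0.33=0.67, dry=0.17, fast=0.22; AND[min(a, b)] → w = 0.17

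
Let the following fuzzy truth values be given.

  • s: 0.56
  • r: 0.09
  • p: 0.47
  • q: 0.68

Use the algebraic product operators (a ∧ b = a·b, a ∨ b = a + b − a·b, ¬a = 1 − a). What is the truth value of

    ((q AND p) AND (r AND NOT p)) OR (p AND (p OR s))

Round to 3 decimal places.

0.370

q AND p = a·b on (0.6800, 0.4700) = 0.3196
NOT p = 1 − 0.4700 = 0.5300
r AND NOT p = a·b on (0.0900, 0.5300) = 0.0477
(q AND p) AND (r AND NOT p) = a·b on (0.3196, 0.0477) = 0.0152
p OR s = a + b − a·b on (0.4700, 0.5600) = 0.7668
p AND (p OR s) = a·b on (0.4700, 0.7668) = 0.3604
((q AND p) AND (r AND NOT p)) OR (p AND (p OR s)) = a + b − a·b on (0.0152, 0.3604) = 0.3701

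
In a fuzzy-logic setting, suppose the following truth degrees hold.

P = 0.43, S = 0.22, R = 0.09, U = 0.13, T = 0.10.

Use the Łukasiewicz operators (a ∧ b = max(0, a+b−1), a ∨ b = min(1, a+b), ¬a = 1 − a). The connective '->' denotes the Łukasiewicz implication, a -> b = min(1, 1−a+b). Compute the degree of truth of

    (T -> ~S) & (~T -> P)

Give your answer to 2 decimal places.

~S = 1 − 0.22 = 0.78
T -> ~S  [Łukasiewicz: min(1, 1−a+b)] with a=0.10, b=0.78 → 1.00
~T = 1 − 0.10 = 0.90
~T -> P  [Łukasiewicz: min(1, 1−a+b)] with a=0.90, b=0.43 → 0.53
(T -> ~S) & (~T -> P) = max(0, a+b−1) on (1.00, 0.53) = 0.53

0.53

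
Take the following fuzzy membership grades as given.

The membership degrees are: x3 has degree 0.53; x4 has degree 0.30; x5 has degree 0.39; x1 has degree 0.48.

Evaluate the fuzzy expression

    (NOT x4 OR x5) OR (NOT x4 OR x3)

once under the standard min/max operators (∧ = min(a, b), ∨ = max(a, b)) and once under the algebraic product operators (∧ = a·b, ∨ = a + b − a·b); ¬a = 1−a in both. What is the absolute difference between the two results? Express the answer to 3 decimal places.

0.274

Under standard min/max:
  NOT x4 = 1 − 0.30 = 0.70
  NOT x4 OR x5 = max(a, b) on (0.70, 0.39) = 0.70
  NOT x4 = 1 − 0.30 = 0.70
  NOT x4 OR x3 = max(a, b) on (0.70, 0.53) = 0.70
  (NOT x4 OR x5) OR (NOT x4 OR x3) = max(a, b) on (0.70, 0.70) = 0.70
  → value = 0.7000
Under algebraic product:
  NOT x4 = 1 − 0.3000 = 0.7000
  NOT x4 OR x5 = a + b − a·b on (0.7000, 0.3900) = 0.8170
  NOT x4 = 1 − 0.3000 = 0.7000
  NOT x4 OR x3 = a + b − a·b on (0.7000, 0.5300) = 0.8590
  (NOT x4 OR x5) OR (NOT x4 OR x3) = a + b − a·b on (0.8170, 0.8590) = 0.9742
  → value = 0.9742
|0.7000 − 0.9742| = 0.274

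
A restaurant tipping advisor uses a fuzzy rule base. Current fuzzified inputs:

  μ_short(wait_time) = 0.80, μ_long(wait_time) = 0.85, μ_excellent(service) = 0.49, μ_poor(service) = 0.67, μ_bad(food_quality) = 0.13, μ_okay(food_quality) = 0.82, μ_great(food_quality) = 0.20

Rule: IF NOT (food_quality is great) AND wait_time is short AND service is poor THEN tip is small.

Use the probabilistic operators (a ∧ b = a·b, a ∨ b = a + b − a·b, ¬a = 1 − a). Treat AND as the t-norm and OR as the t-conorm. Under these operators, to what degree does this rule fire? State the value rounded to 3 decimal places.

firing strength: ¬great=1−0.20=0.80, short=0.80, poor=0.67; AND[a·b] → w = 0.4288

0.429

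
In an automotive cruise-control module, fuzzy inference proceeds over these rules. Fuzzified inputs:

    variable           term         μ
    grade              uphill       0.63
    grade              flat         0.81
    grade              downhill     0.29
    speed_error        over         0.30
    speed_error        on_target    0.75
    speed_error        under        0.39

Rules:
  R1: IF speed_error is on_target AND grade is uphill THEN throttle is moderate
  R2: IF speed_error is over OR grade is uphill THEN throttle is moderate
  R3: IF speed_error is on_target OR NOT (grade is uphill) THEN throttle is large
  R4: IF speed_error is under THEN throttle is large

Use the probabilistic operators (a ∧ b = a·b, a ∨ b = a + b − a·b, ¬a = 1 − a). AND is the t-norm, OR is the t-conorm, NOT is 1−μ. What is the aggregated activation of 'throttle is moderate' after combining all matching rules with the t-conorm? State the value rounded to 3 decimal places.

0.863

R1: on_target=0.75, uphill=0.63; AND[a·b] → w = 0.4725
R2: over=0.30, uphill=0.63; OR[a + b − a·b] → w = 0.7410
R3: on_target=0.75, ¬uphill=1−0.63=0.37; OR[a + b − a·b] → w = 0.8425
R4: under=0.39 → w = 0.3900
Rules with consequent 'moderate': {R1, R2} → strengths 0.4725, 0.7410
Aggregate via t-conorm [a + b − a·b]: 0.8634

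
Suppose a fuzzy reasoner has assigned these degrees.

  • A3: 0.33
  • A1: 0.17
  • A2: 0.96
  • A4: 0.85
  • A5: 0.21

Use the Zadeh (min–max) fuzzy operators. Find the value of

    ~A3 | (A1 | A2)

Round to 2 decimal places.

~A3 = 1 − 0.33 = 0.67
A1 | A2 = max(a, b) on (0.17, 0.96) = 0.96
~A3 | (A1 | A2) = max(a, b) on (0.67, 0.96) = 0.96

0.96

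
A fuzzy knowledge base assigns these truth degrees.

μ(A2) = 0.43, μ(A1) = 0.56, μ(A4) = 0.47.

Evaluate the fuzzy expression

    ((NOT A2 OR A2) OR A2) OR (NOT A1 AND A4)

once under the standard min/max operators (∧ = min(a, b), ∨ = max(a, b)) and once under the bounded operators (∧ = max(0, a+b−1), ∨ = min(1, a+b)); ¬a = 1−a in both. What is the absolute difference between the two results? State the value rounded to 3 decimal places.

Under standard min/max:
  NOT A2 = 1 − 0.43 = 0.57
  NOT A2 OR A2 = max(a, b) on (0.57, 0.43) = 0.57
  (NOT A2 OR A2) OR A2 = max(a, b) on (0.57, 0.43) = 0.57
  NOT A1 = 1 − 0.56 = 0.44
  NOT A1 AND A4 = min(a, b) on (0.44, 0.47) = 0.44
  ((NOT A2 OR A2) OR A2) OR (NOT A1 AND A4) = max(a, b) on (0.57, 0.44) = 0.57
  → value = 0.5700
Under bounded:
  NOT A2 = 1 − 0.43 = 0.57
  NOT A2 OR A2 = min(1, a+b) on (0.57, 0.43) = 1.00
  (NOT A2 OR A2) OR A2 = min(1, a+b) on (1.00, 0.43) = 1.00
  NOT A1 = 1 − 0.56 = 0.44
  NOT A1 AND A4 = max(0, a+b−1) on (0.44, 0.47) = 0.00
  ((NOT A2 OR A2) OR A2) OR (NOT A1 AND A4) = min(1, a+b) on (1.00, 0.00) = 1.00
  → value = 1.0000
|0.5700 − 1.0000| = 0.430

0.430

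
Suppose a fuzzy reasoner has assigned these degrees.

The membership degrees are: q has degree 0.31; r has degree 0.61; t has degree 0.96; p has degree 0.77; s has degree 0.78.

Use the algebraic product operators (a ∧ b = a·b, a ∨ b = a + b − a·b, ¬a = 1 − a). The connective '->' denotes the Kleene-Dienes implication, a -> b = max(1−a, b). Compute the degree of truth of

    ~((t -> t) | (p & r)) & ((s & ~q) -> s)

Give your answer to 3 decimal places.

0.017

t -> t  [Kleene-Dienes: max(1−a, b)] with a=0.9600, b=0.9600 → 0.9600
p & r = a·b on (0.7700, 0.6100) = 0.4697
(t -> t) | (p & r) = a + b − a·b on (0.9600, 0.4697) = 0.9788
~((t -> t) | (p & r)) = 1 − 0.9788 = 0.0212
~q = 1 − 0.3100 = 0.6900
s & ~q = a·b on (0.7800, 0.6900) = 0.5382
(s & ~q) -> s  [Kleene-Dienes: max(1−a, b)] with a=0.5382, b=0.7800 → 0.7800
~((t -> t) | (p & r)) & ((s & ~q) -> s) = a·b on (0.0212, 0.7800) = 0.0165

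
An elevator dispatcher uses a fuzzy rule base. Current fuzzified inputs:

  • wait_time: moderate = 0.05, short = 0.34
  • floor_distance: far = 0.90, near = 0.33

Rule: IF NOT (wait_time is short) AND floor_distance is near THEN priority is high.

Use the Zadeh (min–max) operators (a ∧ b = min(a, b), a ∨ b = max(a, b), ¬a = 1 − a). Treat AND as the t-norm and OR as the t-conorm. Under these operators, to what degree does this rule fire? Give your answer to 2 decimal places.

0.33

firing strength: ¬short=1−0.34=0.66, near=0.33; AND[min(a, b)] → w = 0.33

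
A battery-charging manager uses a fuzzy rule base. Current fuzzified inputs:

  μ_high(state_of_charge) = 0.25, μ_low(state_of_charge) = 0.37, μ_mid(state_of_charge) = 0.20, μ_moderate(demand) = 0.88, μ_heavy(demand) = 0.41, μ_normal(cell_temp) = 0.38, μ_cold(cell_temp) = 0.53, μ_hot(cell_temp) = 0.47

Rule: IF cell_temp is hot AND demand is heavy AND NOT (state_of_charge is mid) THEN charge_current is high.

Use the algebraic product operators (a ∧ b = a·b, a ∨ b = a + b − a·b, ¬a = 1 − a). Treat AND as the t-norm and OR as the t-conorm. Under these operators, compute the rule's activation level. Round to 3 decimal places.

0.154

firing strength: hot=0.47, heavy=0.41, ¬mid=1−0.20=0.80; AND[a·b] → w = 0.1542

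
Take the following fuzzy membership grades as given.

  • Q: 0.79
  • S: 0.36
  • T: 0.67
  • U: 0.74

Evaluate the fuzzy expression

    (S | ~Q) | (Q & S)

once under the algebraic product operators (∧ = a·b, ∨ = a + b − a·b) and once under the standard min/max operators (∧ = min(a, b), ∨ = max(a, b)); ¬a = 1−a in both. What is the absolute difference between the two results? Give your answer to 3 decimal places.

Under algebraic product:
  ~Q = 1 − 0.7900 = 0.2100
  S | ~Q = a + b − a·b on (0.3600, 0.2100) = 0.4944
  Q & S = a·b on (0.7900, 0.3600) = 0.2844
  (S | ~Q) | (Q & S) = a + b − a·b on (0.4944, 0.2844) = 0.6382
  → value = 0.6382
Under standard min/max:
  ~Q = 1 − 0.79 = 0.21
  S | ~Q = max(a, b) on (0.36, 0.21) = 0.36
  Q & S = min(a, b) on (0.79, 0.36) = 0.36
  (S | ~Q) | (Q & S) = max(a, b) on (0.36, 0.36) = 0.36
  → value = 0.3600
|0.6382 − 0.3600| = 0.278

0.278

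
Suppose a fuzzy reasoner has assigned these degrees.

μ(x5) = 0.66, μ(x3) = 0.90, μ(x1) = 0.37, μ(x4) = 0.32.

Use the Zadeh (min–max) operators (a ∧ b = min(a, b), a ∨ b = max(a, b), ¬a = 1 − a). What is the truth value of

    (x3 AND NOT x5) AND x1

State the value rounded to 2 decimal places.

NOT x5 = 1 − 0.66 = 0.34
x3 AND NOT x5 = min(a, b) on (0.90, 0.34) = 0.34
(x3 AND NOT x5) AND x1 = min(a, b) on (0.34, 0.37) = 0.34

0.34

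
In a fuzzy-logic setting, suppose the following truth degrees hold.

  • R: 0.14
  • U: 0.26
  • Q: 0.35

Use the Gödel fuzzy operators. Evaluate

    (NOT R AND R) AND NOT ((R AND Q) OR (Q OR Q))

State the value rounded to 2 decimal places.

0.14

NOT R = 1 − 0.14 = 0.86
NOT R AND R = min(a, b) on (0.86, 0.14) = 0.14
R AND Q = min(a, b) on (0.14, 0.35) = 0.14
Q OR Q = max(a, b) on (0.35, 0.35) = 0.35
(R AND Q) OR (Q OR Q) = max(a, b) on (0.14, 0.35) = 0.35
NOT ((R AND Q) OR (Q OR Q)) = 1 − 0.35 = 0.65
(NOT R AND R) AND NOT ((R AND Q) OR (Q OR Q)) = min(a, b) on (0.14, 0.65) = 0.14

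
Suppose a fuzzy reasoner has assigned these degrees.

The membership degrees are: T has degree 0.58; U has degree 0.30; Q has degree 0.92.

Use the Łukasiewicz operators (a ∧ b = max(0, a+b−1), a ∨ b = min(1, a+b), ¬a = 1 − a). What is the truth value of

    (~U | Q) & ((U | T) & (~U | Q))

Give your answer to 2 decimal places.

0.88

~U = 1 − 0.30 = 0.70
~U | Q = min(1, a+b) on (0.70, 0.92) = 1.00
U | T = min(1, a+b) on (0.30, 0.58) = 0.88
~U = 1 − 0.30 = 0.70
~U | Q = min(1, a+b) on (0.70, 0.92) = 1.00
(U | T) & (~U | Q) = max(0, a+b−1) on (0.88, 1.00) = 0.88
(~U | Q) & ((U | T) & (~U | Q)) = max(0, a+b−1) on (1.00, 0.88) = 0.88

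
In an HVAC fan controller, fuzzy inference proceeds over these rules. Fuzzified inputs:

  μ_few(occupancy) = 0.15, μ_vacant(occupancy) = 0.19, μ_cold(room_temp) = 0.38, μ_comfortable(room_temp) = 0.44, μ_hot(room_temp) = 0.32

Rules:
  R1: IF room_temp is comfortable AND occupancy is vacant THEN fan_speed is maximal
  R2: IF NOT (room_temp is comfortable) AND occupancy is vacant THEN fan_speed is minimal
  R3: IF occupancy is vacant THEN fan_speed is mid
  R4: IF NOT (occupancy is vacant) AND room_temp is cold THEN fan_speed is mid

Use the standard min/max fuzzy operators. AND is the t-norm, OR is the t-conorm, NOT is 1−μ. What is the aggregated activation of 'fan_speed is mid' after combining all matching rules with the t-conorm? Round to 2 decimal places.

R1: comfortable=0.44, vacant=0.19; AND[min(a, b)] → w = 0.19
R2: ¬comfortable=1−0.44=0.56, vacant=0.19; AND[min(a, b)] → w = 0.19
R3: vacant=0.19 → w = 0.19
R4: ¬vacant=1−0.19=0.81, cold=0.38; AND[min(a, b)] → w = 0.38
Rules with consequent 'mid': {R3, R4} → strengths 0.19, 0.38
Aggregate via t-conorm [max(a, b)]: 0.38

0.38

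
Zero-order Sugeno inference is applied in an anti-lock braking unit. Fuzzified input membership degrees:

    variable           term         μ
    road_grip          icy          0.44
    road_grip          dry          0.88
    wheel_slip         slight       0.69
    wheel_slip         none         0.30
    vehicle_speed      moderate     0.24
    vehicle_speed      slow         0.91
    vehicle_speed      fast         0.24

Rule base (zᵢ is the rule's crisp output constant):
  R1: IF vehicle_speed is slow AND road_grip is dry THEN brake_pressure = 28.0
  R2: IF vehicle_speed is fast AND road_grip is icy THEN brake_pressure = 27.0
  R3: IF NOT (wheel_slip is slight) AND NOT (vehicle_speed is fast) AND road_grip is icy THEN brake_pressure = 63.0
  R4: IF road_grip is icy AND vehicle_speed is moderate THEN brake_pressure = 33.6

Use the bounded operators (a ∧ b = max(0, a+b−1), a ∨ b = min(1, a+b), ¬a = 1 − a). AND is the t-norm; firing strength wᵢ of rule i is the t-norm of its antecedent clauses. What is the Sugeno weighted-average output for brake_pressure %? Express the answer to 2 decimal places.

28.00

R1 (z=28.0): slow=0.91, dry=0.88; AND[max(0, a+b−1)] → w = 0.79
R2 (z=27.0): fast=0.24, icy=0.44; AND[max(0, a+b−1)] → w = 0.00
R3 (z=63.0): ¬slight=1−0.69=0.31, ¬fast=1−0.24=0.76, icy=0.44; AND[max(0, a+b−1)] → w = 0.00
R4 (z=33.6): icy=0.44, moderate=0.24; AND[max(0, a+b−1)] → w = 0.00
Weighted average = (0.79·28.0 + 0.00·27.0 + 0.00·63.0 + 0.00·33.6) / (0.79 + 0.00 + 0.00 + 0.00)
  = 22.1200 / 0.7900 = 28.00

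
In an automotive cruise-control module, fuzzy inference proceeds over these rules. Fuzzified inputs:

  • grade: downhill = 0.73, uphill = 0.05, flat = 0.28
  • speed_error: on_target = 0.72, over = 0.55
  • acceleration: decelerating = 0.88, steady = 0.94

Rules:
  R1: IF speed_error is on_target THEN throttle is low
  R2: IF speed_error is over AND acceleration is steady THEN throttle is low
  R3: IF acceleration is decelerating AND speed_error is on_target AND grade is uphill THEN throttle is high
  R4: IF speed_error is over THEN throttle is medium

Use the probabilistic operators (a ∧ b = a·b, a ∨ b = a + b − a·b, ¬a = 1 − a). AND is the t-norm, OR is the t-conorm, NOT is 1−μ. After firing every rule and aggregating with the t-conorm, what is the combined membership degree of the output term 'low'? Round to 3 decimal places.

R1: on_target=0.72 → w = 0.7200
R2: over=0.55, steady=0.94; AND[a·b] → w = 0.5170
R3: decelerating=0.88, on_target=0.72, uphill=0.05; AND[a·b] → w = 0.0317
R4: over=0.55 → w = 0.5500
Rules with consequent 'low': {R1, R2} → strengths 0.7200, 0.5170
Aggregate via t-conorm [a + b − a·b]: 0.8648

0.865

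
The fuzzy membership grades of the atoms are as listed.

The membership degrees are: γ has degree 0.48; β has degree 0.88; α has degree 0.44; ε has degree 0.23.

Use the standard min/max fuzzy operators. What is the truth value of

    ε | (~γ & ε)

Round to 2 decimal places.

0.23

~γ = 1 − 0.48 = 0.52
~γ & ε = min(a, b) on (0.52, 0.23) = 0.23
ε | (~γ & ε) = max(a, b) on (0.23, 0.23) = 0.23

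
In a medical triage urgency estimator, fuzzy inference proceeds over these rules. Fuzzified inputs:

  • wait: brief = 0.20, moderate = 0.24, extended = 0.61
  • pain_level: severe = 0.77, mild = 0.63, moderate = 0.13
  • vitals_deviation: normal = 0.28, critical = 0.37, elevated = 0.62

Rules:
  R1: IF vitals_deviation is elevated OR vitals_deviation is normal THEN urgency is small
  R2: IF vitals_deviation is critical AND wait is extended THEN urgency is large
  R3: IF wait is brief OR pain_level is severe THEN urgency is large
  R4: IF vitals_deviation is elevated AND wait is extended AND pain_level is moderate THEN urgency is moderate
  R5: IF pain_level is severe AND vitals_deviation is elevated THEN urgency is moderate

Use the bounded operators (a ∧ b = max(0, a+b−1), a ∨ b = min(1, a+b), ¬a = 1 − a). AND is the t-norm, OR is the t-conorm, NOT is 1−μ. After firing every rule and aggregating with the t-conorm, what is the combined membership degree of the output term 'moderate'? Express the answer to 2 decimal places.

0.39

R1: elevated=0.62, normal=0.28; OR[min(1, a+b)] → w = 0.90
R2: critical=0.37, extended=0.61; AND[max(0, a+b−1)] → w = 0.00
R3: brief=0.20, severe=0.77; OR[min(1, a+b)] → w = 0.97
R4: elevated=0.62, extended=0.61, moderate=0.13; AND[max(0, a+b−1)] → w = 0.00
R5: severe=0.77, elevated=0.62; AND[max(0, a+b−1)] → w = 0.39
Rules with consequent 'moderate': {R4, R5} → strengths 0.00, 0.39
Aggregate via t-conorm [min(1, a+b)]: 0.39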